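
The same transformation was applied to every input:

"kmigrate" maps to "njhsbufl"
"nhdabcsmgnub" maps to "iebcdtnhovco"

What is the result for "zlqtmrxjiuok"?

The rule is to move the first character to the end, then shift every letter 1 place forward in the alphabet (wrapping around).
Working it through for "zlqtmrxjiuok": intermediate "lqtmrxjiuokz", final "mrunsykjvpla".

mrunsykjvpla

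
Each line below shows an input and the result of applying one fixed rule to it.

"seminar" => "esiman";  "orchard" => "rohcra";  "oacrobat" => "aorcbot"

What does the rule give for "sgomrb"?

gsmob

Each output is the input with this applied: swap each adjacent pair of characters (1↔2, 3↔4, ...), then delete the last character.
Starting from "sgomrb": after the first operation, "gsmobr"; after the second, "gsmob".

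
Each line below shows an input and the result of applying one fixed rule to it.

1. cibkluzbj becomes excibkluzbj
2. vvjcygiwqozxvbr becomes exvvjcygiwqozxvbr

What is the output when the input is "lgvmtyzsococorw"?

Rule — prepend "ex".
Applying that to "lgvmtyzsococorw" gives "exlgvmtyzsococorw".

exlgvmtyzsococorw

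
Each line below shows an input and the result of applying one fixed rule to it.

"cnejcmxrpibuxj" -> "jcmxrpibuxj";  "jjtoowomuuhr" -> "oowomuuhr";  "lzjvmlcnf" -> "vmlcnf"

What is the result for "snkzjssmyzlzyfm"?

In each case the input is transformed by: delete the first 3 characters.
Applying that to "snkzjssmyzlzyfm" gives "zjssmyzlzyfm".

zjssmyzlzyfm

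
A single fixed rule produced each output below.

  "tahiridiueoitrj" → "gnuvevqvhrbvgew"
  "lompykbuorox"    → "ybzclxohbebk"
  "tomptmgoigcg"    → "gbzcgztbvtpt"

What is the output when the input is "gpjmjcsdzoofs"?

The transformation: shift every letter 13 places forward in the alphabet (wrapping around) — i.e. ROT13.
So "gpjmjcsdzoofs" becomes "tcwzwpfqmbbsf".

tcwzwpfqmbbsf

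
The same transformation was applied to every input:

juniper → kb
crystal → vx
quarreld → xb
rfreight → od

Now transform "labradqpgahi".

yadf

What's happening: keep one character in every 3, starting at position 3 (positions 3rd, 6th, 9th, ...), then shift every letter 3 places backward in the alphabet (wrapping around).
On "labradqpgahi" that produces "yadf".
(Check on "crystal": → "ya" → "vx" ✓)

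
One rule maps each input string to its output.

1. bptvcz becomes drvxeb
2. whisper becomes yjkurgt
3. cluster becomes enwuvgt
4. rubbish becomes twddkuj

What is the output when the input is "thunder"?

Looking at the pairs, the operation is to shift every letter 2 places forward in the alphabet (wrapping around).
"thunder" → "vjwpfgt".

vjwpfgt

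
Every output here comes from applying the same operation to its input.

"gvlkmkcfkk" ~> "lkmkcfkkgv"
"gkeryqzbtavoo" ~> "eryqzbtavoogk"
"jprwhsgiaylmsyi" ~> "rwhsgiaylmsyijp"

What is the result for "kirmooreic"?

rmooreicki

Each output is the input with this applied: move the first 2 characters to the end (rotate left by 2).
Doing the same to "kirmooreic": "rmooreicki".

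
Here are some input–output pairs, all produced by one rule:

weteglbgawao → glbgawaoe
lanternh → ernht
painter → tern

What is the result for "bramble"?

blem

In each case the input is transformed by: delete the first 3 characters, then move the first character to the end.
So "bramble" becomes "blem".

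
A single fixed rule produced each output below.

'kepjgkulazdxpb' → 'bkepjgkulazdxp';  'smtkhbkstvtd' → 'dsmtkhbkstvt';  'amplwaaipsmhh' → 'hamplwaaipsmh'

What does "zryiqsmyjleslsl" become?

lzryiqsmyjlesls

Rule — move the last character to the front.
So "zryiqsmyjleslsl" becomes "lzryiqsmyjlesls".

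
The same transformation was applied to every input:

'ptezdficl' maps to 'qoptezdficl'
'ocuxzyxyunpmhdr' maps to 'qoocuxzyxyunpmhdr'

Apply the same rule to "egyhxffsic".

The rule is to prepend "qo".
So "egyhxffsic" becomes "qoegyhxffsic".

qoegyhxffsic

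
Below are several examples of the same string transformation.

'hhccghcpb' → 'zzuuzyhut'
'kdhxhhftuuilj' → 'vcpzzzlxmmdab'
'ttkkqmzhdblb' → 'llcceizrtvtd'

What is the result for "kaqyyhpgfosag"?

Rule — swap each adjacent pair of characters (1↔2, 3↔4, ...), then shift every letter 8 places backward in the alphabet (wrapping around).
Working it through for "kaqyyhpgfosag": intermediate "akyqhygpofasg", final "scqizqyhgxsky".

scqizqyhgxsky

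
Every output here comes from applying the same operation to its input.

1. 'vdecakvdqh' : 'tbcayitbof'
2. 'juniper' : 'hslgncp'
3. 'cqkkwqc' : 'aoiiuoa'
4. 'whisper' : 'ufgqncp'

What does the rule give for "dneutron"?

Each output is the input with this applied: shift every letter 2 places backward in the alphabet (wrapping around).
So "dneutron" becomes "blcsrpml".

blcsrpml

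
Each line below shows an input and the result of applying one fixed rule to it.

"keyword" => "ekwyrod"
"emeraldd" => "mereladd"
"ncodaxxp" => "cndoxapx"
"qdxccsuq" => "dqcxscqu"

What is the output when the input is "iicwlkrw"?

iiwcklwr

The transformation: swap each adjacent pair of characters (1↔2, 3↔4, ...).
For "iicwlkrw" the result is "iiwcklwr".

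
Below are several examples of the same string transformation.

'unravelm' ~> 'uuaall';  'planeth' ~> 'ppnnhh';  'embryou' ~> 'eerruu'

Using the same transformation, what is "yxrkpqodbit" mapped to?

What's happening: keep one character in every 3, starting at position 1 (positions 1st, 4th, 7th, ...), then double every character.
On "yxrkpqodbit": the first step gives "ykoi", and the second then gives "yykkooii".

yykkooii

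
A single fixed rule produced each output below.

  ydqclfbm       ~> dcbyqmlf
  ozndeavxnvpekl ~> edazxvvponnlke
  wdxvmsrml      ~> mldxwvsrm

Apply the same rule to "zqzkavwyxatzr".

Looking at the pairs, the operation is to sort the characters into reverse alphabetical order, then move the last 3 characters to the front (rotate right by 3).
Starting from "zqzkavwyxatzr": after the first operation, "zzzyxwvtrqkaa"; after the second, "kaazzzyxwvtrq".

kaazzzyxwvtrq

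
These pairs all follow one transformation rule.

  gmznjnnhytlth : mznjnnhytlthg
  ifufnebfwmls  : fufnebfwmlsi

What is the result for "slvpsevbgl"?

lvpsevbgls

Each output is the input with this applied: move the first character to the end.
So "slvpsevbgl" becomes "lvpsevbgls".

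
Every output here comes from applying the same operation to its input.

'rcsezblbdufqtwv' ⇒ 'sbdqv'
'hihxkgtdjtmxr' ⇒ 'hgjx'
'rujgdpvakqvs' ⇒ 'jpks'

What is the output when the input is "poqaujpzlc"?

qjl

The rule is to keep one character in every 3, starting at position 3 (positions 3rd, 6th, 9th, ...).
For "poqaujpzlc" the result is "qjl".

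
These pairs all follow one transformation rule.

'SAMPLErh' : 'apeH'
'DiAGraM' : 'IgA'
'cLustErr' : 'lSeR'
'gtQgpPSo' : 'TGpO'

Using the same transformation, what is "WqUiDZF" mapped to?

QIz

What's happening: keep every other character starting from the second (positions 2nd, 4th, 6th, ...), then flip the case of every letter.
Working it through for "WqUiDZF": intermediate "qiZ", final "QIz".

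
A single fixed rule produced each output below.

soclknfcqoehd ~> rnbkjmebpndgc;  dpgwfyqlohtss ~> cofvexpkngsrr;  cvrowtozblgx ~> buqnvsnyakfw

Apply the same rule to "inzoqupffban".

hmynptoeeazm

Rule — shift every letter 1 place backward in the alphabet (wrapping around).
Applying that to "inzoqupffban" gives "hmynptoeeazm".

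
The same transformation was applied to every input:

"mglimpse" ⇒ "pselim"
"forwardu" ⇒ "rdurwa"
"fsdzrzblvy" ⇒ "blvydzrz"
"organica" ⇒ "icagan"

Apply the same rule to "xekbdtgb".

tgbkbd

What's happening: delete the first 2 characters, then swap the front and back halves of the string.
"xekbdtgb" → "kbdtgb" → "tgbkbd".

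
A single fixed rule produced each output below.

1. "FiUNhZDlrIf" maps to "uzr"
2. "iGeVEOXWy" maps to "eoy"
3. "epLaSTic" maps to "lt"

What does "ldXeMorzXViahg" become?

The rule is to keep one character in every 3, starting at position 3 (positions 3rd, 6th, 9th, ...), then convert every letter to lowercase.
Starting from "ldXeMorzXViahg": after the first operation, "XoXa"; after the second, "xoxa".

xoxa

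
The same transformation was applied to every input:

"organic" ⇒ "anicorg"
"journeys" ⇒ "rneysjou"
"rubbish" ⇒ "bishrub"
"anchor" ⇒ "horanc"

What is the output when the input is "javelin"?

elinjav

Rule — move the first 3 characters to the end (rotate left by 3).
Applying that to "javelin" gives "elinjav".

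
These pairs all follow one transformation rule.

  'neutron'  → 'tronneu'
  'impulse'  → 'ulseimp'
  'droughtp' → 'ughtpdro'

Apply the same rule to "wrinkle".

Looking at the pairs, the operation is to move the first 3 characters to the end (rotate left by 3).
So "wrinkle" becomes "nklewri".

nklewri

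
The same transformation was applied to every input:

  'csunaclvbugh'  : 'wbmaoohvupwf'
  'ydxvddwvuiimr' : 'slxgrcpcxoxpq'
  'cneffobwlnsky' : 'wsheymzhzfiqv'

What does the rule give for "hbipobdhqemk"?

The rule is to shift every letter 6 places backward in the alphabet (wrapping around), then take characters alternately from the front and the back (1st, last, 2nd, 2nd-last, ...).
Applying that to "hbipobdhqemk" gives "bevgcyjkibvx".

bevgcyjkibvx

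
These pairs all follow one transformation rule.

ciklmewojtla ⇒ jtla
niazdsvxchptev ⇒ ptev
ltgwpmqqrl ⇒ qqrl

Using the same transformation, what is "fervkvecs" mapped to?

In each case the input is transformed by: keep only the last 4 characters.
For "fervkvecs" the result is "vecs".

vecs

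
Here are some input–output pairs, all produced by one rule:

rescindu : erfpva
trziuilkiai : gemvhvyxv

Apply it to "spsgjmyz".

fcftwz

The pattern: shift every letter 13 places forward in the alphabet (wrapping around) — i.e. ROT13, then delete the last 2 characters.
Applying both steps to "spsgjmyz": "fcftwzlm", then "fcftwz".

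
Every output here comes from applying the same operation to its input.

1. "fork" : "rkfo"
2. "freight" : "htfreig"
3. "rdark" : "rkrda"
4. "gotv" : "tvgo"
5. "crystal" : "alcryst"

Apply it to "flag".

agfl

Looking at the pairs, the operation is to move the last 2 characters to the front (rotate right by 2).
"flag" → "agfl".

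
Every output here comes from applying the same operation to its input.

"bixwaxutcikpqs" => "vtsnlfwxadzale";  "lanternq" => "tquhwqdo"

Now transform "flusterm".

The transformation: shift every letter 3 places forward in the alphabet (wrapping around), then reverse the string.
Applying that to "flusterm" gives "puhwvxoi".

puhwvxoi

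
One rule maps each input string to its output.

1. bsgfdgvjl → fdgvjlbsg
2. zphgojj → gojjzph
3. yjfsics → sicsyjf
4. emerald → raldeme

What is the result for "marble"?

blemar

Looking at the pairs, the operation is to move the first 3 characters to the end (rotate left by 3).
Doing the same to "marble": "blemar".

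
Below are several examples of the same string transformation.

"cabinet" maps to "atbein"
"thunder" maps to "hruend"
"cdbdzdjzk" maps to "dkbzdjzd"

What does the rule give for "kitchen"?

Each output is the input with this applied: delete the first character, then take characters alternately from the front and the back (1st, last, 2nd, 2nd-last, ...).
For "kitchen", step one produces "itchen"; step two turns that into "intech".

intech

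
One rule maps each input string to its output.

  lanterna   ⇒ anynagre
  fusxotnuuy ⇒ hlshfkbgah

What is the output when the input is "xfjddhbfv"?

sikswqquo

In each case the input is transformed by: move the last 2 characters to the front (rotate right by 2), then shift every letter 13 places forward in the alphabet (wrapping around) — i.e. ROT13.
For "xfjddhbfv" the result is "sikswqquo".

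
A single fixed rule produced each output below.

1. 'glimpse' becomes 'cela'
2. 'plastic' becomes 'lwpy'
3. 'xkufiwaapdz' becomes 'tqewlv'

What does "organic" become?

The transformation: keep every other character starting from the first (positions 1st, 3rd, 5th, ...), then shift every letter 4 places backward in the alphabet (wrapping around).
Working it through for "organic": intermediate "ognc", final "kcjy".

kcjy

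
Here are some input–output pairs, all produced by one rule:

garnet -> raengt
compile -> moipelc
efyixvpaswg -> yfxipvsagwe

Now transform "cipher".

piehcr

The rule is to move the first character to the end, then swap each adjacent pair of characters (1↔2, 3↔4, ...).
Starting from "cipher": after the first operation, "ipherc"; after the second, "piehcr".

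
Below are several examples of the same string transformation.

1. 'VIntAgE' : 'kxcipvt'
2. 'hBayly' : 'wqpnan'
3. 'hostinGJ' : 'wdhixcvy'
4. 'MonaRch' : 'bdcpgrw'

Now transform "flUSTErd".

The transformation: shift every letter 11 places backward in the alphabet (wrapping around), then convert every letter to lowercase.
"flUSTErd" → "uaJHITgs" → "uajhitgs".

uajhitgs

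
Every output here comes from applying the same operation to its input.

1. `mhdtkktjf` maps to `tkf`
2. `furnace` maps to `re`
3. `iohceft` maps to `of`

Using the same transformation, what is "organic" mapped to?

og

The transformation: sort the characters into reverse alphabetical order, then keep one character in every 3, starting at position 2 (positions 2nd, 5th, 8th, ...).
Working it through for "organic": intermediate "ronigca", final "og".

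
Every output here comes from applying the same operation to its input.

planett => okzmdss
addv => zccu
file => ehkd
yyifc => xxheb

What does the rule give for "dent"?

The rule is to shift every letter 1 place backward in the alphabet (wrapping around).
Applying that to "dent" gives "cdms".

cdms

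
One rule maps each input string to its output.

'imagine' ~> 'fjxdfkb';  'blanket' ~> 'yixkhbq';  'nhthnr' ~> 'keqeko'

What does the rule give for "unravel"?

Each output is the input with this applied: shift every letter 3 places backward in the alphabet (wrapping around).
"unravel" → "rkoxsbi".

rkoxsbi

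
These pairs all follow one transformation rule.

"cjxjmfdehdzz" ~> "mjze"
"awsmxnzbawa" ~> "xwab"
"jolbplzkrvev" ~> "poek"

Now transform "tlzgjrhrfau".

jlur

Rule — keep one character in every 3, starting at position 2 (positions 2nd, 5th, 8th, ...), then swap each adjacent pair of characters (1↔2, 3↔4, ...).
Applying both steps to "tlzgjrhrfau": "ljru", then "jlur".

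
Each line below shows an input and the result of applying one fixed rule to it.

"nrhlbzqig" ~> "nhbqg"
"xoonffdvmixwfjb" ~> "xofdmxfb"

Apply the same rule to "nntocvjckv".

ntcjk

Rule — keep every other character starting from the first (positions 1st, 3rd, 5th, ...).
For "nntocvjckv" the result is "ntcjk".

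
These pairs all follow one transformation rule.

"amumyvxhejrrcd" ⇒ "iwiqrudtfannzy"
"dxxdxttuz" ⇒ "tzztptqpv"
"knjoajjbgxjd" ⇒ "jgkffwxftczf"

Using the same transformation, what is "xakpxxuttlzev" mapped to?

Rule — shift every letter 4 places backward in the alphabet (wrapping around), then swap each adjacent pair of characters (1↔2, 3↔4, ...).
On "xakpxxuttlzev" that produces "wtlgttpqhpavr".
(Check on "knjoajjbgxjd": → "gjfkwffxctfz" → "jgkffwxftczf" ✓)

wtlgttpqhpavr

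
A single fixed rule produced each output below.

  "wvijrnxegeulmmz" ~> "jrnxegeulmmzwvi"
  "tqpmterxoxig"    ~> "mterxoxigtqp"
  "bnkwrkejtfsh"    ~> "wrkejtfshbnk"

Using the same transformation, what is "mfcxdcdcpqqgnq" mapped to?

Each output is the input with this applied: move the first 3 characters to the end (rotate left by 3).
On "mfcxdcdcpqqgnq" that produces "xdcdcpqqgnqmfc".

xdcdcpqqgnqmfc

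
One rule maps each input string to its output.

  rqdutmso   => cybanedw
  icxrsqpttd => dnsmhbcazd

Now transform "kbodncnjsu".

In each case the input is transformed by: shift every letter 10 places forward in the alphabet (wrapping around), then move the last 2 characters to the front (rotate right by 2).
For "kbodncnjsu", step one produces "ulynxmxtce"; step two turns that into "ceulynxmxt".

ceulynxmxt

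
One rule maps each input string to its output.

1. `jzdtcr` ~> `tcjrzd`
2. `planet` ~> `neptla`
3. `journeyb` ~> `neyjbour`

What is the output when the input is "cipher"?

Rule — swap the first and last characters, then swap the front and back halves of the string.
Starting from "cipher": after the first operation, "riphec"; after the second, "hecrip".
(Check on "journeyb": → "bourneyj" → "neyjbour" ✓)

hecrip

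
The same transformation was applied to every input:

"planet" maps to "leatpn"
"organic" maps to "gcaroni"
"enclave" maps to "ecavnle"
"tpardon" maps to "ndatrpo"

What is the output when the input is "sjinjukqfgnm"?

igfusqnnmkjj

The pattern: sort the characters into reverse alphabetical order, then move the last 3 characters to the front (rotate right by 3).
Applying both steps to "sjinjukqfgnm": "usqnnmkjjigf", then "igfusqnnmkjj".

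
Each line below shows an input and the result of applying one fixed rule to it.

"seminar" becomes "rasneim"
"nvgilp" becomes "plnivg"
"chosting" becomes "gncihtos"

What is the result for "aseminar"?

raansiem

The rule is to move the last character to the front, then take characters alternately from the front and the back (1st, last, 2nd, 2nd-last, ...).
Applying both steps to "aseminar": "rasemina", then "raansiem".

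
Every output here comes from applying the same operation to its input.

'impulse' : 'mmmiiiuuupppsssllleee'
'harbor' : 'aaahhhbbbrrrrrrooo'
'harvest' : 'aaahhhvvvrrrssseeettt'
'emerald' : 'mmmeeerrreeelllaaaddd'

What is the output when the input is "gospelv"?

Each output is the input with this applied: swap each adjacent pair of characters (1↔2, 3↔4, ...), then repeat every character 3 times.
On "gospelv": the first step gives "ogpslev", and the second then gives "ooogggpppsssllleeevvv".

ooogggpppsssllleeevvv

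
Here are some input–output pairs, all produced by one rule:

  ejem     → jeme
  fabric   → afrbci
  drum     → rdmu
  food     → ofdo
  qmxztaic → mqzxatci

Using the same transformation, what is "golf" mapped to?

ogfl

The rule is to swap each adjacent pair of characters (1↔2, 3↔4, ...).
For "golf" the result is "ogfl".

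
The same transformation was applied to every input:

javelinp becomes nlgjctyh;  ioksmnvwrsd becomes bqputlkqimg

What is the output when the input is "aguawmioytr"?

The rule is to shift every letter 2 places backward in the alphabet (wrapping around), then reverse the string.
"aguawmioytr" → "yesyukgmwrp" → "prwmgkuysey".

prwmgkuysey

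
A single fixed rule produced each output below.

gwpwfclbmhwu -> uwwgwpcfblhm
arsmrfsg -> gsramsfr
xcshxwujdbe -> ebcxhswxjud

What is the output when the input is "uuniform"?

Each output is the input with this applied: move the last 2 characters to the front (rotate right by 2), then swap each adjacent pair of characters (1↔2, 3↔4, ...).
For "uuniform", step one produces "rmuunifo"; step two turns that into "mruuinof".

mruuinof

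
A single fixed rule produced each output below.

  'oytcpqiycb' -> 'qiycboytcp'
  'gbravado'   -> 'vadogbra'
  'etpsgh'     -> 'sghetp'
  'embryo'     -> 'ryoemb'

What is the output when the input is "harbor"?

borhar

Looking at the pairs, the operation is to swap the front and back halves of the string.
So "harbor" becomes "borhar".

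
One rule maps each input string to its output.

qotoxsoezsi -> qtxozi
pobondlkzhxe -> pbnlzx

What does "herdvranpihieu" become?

Rule — keep every other character starting from the first (positions 1st, 3rd, 5th, ...).
For "herdvranpihieu" the result is "hrvaphe".

hrvaphe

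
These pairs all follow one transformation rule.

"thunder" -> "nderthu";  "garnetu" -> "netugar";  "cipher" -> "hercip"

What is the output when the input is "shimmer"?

Each output is the input with this applied: move the first 3 characters to the end (rotate left by 3).
Doing the same to "shimmer": "mmershi".

mmershi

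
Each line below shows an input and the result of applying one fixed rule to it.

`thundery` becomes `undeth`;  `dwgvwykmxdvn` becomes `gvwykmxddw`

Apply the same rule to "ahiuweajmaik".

iuweajmaah

The transformation: delete the last 2 characters, then move the first 2 characters to the end (rotate left by 2).
For "ahiuweajmaik", step one produces "ahiuweajma"; step two turns that into "iuweajmaah".
(Check on "dwgvwykmxdvn": → "dwgvwykmxd" → "gvwykmxddw" ✓)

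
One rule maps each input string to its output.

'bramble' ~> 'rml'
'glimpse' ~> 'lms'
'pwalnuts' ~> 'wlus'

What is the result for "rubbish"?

ubs

In each case the input is transformed by: keep every other character starting from the second (positions 2nd, 4th, 6th, ...).
So "rubbish" becomes "ubs".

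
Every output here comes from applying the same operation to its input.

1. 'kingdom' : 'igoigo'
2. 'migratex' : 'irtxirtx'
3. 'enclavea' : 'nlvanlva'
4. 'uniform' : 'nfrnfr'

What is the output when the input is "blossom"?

Rule — keep every other character starting from the second (positions 2nd, 4th, 6th, ...), then write the whole string twice.
Applying that to "blossom" gives "lsolso".

lsolso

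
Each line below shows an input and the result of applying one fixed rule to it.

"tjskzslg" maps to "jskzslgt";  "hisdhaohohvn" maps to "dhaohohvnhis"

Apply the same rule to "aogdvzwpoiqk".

dvzwpoiqkaog

Looking at the pairs, the operation is to swap the front and back halves of the string, then move the last 3 characters to the front (rotate right by 3).
Starting from "aogdvzwpoiqk": after the first operation, "wpoiqkaogdvz"; after the second, "dvzwpoiqkaog".
(Check on "tjskzslg": → "zslgtjsk" → "jskzslgt" ✓)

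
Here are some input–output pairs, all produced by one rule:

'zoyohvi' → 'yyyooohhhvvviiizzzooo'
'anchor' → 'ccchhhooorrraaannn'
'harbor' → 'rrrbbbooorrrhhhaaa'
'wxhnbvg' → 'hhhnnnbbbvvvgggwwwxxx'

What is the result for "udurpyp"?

uuurrrpppyyypppuuuddd

Looking at the pairs, the operation is to move the first 2 characters to the end (rotate left by 2), then repeat every character 3 times.
Working it through for "udurpyp": intermediate "urpypud", final "uuurrrpppyyypppuuuddd".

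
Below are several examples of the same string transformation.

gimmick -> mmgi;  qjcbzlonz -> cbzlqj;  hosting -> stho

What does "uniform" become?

ifun

Rule — delete the last 3 characters, then move the first 2 characters to the end (rotate left by 2).
Doing the same to "uniform": "ifun".
(Check on "qjcbzlonz": → "qjcbzl" → "cbzlqj" ✓)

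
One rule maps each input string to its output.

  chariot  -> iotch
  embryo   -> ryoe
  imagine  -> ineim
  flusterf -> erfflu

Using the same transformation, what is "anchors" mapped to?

Looking at the pairs, the operation is to move the last 3 characters to the front (rotate right by 3), then delete the last 2 characters.
"anchors" → "orsanch" → "orsan".

orsan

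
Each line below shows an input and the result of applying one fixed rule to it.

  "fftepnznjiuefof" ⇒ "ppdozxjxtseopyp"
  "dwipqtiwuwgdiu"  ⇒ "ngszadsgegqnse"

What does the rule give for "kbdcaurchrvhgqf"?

ulnmkebmrbfrqap

The pattern: shift every letter 10 places forward in the alphabet (wrapping around).
"kbdcaurchrvhgqf" → "ulnmkebmrbfrqap".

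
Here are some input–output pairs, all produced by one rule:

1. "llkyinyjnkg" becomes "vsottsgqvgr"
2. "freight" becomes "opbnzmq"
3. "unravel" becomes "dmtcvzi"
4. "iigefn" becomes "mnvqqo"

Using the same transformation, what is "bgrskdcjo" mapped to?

Rule — move the last 3 characters to the front (rotate right by 3), then shift every letter 8 places forward in the alphabet (wrapping around).
"bgrskdcjo" → "cjobgrskd" → "krwjozasl".

krwjozasl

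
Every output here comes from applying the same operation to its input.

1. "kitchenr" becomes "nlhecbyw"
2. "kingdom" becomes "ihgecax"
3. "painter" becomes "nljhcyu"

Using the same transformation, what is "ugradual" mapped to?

oolfaxuu

Rule — sort the characters into reverse alphabetical order, then shift every letter 6 places backward in the alphabet (wrapping around).
On "ugradual": the first step gives "uurlgdaa", and the second then gives "oolfaxuu".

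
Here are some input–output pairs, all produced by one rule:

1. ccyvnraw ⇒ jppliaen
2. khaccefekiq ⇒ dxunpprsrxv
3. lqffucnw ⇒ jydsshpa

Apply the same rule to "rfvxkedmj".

wesikxrqz

Looking at the pairs, the operation is to shift every letter 13 places forward in the alphabet (wrapping around) — i.e. ROT13, then move the last character to the front.
On "rfvxkedmj": the first step gives "esikxrqzw", and the second then gives "wesikxrqz".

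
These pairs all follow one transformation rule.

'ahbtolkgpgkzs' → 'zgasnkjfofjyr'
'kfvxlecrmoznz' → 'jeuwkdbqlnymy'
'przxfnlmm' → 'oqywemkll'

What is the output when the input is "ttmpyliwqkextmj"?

In each case the input is transformed by: shift every letter 1 place backward in the alphabet (wrapping around).
Applying that to "ttmpyliwqkextmj" gives "ssloxkhvpjdwsli".

ssloxkhvpjdwsli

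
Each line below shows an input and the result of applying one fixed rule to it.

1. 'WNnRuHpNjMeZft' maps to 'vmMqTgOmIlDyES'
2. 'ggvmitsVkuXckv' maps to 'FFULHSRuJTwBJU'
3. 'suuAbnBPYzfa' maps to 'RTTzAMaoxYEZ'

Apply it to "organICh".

NQFZMhbG

Looking at the pairs, the operation is to shift every letter 1 place backward in the alphabet (wrapping around), then flip the case of every letter.
On "organICh": the first step gives "nqfzmHBg", and the second then gives "NQFZMhbG".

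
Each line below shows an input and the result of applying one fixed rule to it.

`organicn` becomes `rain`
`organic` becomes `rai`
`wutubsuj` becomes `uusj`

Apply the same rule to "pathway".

aha

The rule is to keep every other character starting from the second (positions 2nd, 4th, 6th, ...).
On "pathway" that produces "aha".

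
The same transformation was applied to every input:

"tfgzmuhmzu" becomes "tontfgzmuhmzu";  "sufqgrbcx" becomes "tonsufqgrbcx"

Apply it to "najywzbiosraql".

What's happening: prepend "ton".
On "najywzbiosraql" that produces "tonnajywzbiosraql".

tonnajywzbiosraql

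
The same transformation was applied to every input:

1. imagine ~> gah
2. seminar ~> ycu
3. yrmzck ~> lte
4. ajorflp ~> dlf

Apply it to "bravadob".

The rule is to keep every other character starting from the second (positions 2nd, 4th, 6th, ...), then shift every letter 6 places backward in the alphabet (wrapping around).
Doing the same to "bravadob": "lpxv".
(Check on "ajorflp": → "jrl" → "dlf" ✓)

lpxv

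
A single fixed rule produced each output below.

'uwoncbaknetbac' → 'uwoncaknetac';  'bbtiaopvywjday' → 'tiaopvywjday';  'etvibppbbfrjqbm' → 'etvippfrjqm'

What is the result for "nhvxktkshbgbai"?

The rule is to remove every "b".
On "nhvxktkshbgbai" that produces "nhvxktkshgai".

nhvxktkshgai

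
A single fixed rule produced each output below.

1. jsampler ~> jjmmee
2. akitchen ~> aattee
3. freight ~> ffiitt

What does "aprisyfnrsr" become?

aaiiffss

Looking at the pairs, the operation is to keep one character in every 3, starting at position 1 (positions 1st, 4th, 7th, ...), then double every character.
Doing the same to "aprisyfnrsr": "aaiiffss".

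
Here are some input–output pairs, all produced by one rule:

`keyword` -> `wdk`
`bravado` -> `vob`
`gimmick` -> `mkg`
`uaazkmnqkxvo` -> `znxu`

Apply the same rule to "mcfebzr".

Looking at the pairs, the operation is to keep one character in every 3, starting at position 1 (positions 1st, 4th, 7th, ...), then move the first character to the end.
"mcfebzr" → "mer" → "erm".

erm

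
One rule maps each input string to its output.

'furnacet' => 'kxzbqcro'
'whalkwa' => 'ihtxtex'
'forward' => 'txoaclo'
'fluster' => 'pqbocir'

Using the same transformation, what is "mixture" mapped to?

Looking at the pairs, the operation is to move the first 3 characters to the end (rotate left by 3), then shift every letter 3 places backward in the alphabet (wrapping around).
Working it through for "mixture": intermediate "turemix", final "qrobjfu".

qrobjfu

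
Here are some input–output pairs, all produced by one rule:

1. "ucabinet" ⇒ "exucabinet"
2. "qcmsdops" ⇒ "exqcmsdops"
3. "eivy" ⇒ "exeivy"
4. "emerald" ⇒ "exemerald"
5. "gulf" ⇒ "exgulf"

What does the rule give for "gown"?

In each case the input is transformed by: prepend "ex".
On "gown" that produces "exgown".

exgown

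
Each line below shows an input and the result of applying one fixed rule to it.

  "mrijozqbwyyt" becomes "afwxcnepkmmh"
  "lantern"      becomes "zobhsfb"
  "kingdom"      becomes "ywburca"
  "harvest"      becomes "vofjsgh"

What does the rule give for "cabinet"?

Looking at the pairs, the operation is to shift every letter 12 places backward in the alphabet (wrapping around).
So "cabinet" becomes "qopwbsh".

qopwbsh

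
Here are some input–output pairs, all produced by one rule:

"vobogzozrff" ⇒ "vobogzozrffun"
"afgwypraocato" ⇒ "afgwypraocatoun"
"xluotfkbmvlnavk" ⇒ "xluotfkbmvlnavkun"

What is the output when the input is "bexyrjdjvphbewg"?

The rule is to append "un".
Applying that to "bexyrjdjvphbewg" gives "bexyrjdjvphbewgun".

bexyrjdjvphbewgun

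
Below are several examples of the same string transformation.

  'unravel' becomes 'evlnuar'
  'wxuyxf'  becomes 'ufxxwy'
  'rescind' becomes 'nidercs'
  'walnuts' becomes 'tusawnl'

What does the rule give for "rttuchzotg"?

What's happening: swap each adjacent pair of characters (1↔2, 3↔4, ...), then move the last 3 characters to the front (rotate right by 3).
On "rttuchzotg": the first step gives "truthcozgt", and the second then gives "zgttruthco".
(Check on "rescind": → "ercsnid" → "nidercs" ✓)

zgttruthco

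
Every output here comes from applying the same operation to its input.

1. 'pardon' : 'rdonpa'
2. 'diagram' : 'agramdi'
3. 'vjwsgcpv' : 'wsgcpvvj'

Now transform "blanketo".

What's happening: move the first 2 characters to the end (rotate left by 2).
Doing the same to "blanketo": "anketobl".

anketobl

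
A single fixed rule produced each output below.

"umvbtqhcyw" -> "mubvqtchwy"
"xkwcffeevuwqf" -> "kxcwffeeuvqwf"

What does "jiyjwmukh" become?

ijjymwkuh

The pattern: swap each adjacent pair of characters (1↔2, 3↔4, ...).
On "jiyjwmukh" that produces "ijjymwkuh".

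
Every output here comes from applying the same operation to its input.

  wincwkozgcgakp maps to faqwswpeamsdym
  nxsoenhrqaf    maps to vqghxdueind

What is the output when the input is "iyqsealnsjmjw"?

mzczidbquigoy

The pattern: reverse the string, then shift every letter 10 places backward in the alphabet (wrapping around).
Applying both steps to "iyqsealnsjmjw": "wjmjsnlaesqyi", then "mzczidbquigoy".
(Check on "wincwkozgcgakp": → "pkagcgzokwcniw" → "faqwswpeamsdym" ✓)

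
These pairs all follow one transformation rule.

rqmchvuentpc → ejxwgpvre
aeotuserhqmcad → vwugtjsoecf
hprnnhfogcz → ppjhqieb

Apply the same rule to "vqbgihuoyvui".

What's happening: delete the first 3 characters, then shift every letter 2 places forward in the alphabet (wrapping around).
For "vqbgihuoyvui", step one produces "gihuoyvui"; step two turns that into "ikjwqaxwk".
(Check on "aeotuserhqmcad": → "tuserhqmcad" → "vwugtjsoecf" ✓)

ikjwqaxwk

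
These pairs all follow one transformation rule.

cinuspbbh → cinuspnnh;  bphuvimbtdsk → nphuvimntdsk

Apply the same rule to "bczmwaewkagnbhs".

Looking at the pairs, the operation is to replace every "b" with "n".
So "bczmwaewkagnbhs" becomes "nczmwaewkagnnhs".

nczmwaewkagnnhs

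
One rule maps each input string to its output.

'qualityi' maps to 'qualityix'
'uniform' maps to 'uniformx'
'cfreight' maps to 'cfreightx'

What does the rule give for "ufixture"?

The pattern: append "x".
On "ufixture" that produces "ufixturex".

ufixturex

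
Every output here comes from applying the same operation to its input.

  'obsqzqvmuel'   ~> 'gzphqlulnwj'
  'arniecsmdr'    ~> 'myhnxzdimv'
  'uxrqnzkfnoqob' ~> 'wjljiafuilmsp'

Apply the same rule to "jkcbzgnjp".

keibuwxfe

The transformation: shift every letter 5 places backward in the alphabet (wrapping around), then reverse the string.
For "jkcbzgnjp", step one produces "efxwubiek"; step two turns that into "keibuwxfe".
(Check on "uxrqnzkfnoqob": → "psmliufaijljw" → "wjljiafuilmsp" ✓)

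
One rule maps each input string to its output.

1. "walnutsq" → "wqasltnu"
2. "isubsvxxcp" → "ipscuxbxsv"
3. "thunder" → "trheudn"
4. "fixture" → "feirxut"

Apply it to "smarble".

In each case the input is transformed by: take characters alternately from the front and the back (1st, last, 2nd, 2nd-last, ...).
For "smarble" the result is "semlabr".

semlabr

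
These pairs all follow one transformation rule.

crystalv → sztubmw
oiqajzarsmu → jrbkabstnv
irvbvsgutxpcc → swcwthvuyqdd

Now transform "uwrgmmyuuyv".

xshnnzvvzw

What's happening: delete the first character, then shift every letter 1 place forward in the alphabet (wrapping around).
On "uwrgmmyuuyv" that produces "xshnnzvvzw".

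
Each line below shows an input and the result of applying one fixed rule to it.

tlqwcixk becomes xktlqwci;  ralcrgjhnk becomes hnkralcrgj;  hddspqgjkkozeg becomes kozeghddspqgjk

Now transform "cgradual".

In each case the input is transformed by: swap the front and back halves of the string, then move the first 2 characters to the end (rotate left by 2).
Applying both steps to "cgradual": "dualcgra", then "alcgradu".
(Check on "tlqwcixk": → "cixktlqw" → "xktlqwci" ✓)

alcgradu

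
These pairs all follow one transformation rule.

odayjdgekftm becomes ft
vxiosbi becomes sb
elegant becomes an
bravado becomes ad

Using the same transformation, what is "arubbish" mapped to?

In each case the input is transformed by: move the last character to the front, then keep only the last 2 characters.
On "arubbish": the first step gives "harubbis", and the second then gives "is".

is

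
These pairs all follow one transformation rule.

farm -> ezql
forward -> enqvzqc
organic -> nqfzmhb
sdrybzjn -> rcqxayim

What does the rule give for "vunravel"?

Each output is the input with this applied: shift every letter 1 place backward in the alphabet (wrapping around).
Applying that to "vunravel" gives "utmqzudk".

utmqzudk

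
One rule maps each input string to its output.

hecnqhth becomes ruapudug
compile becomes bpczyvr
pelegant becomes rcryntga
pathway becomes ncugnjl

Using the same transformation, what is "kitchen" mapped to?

vxpgrua

The transformation: swap each adjacent pair of characters (1↔2, 3↔4, ...), then shift every letter 13 places forward in the alphabet (wrapping around) — i.e. ROT13.
Working it through for "kitchen": intermediate "ikctehn", final "vxpgrua".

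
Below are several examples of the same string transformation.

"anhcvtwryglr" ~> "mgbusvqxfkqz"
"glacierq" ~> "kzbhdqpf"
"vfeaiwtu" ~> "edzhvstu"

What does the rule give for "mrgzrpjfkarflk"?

qfyqoiejzqekjl

The pattern: shift every letter 1 place backward in the alphabet (wrapping around), then move the first character to the end.
Applying both steps to "mrgzrpjfkarflk": "lqfyqoiejzqekj", then "qfyqoiejzqekjl".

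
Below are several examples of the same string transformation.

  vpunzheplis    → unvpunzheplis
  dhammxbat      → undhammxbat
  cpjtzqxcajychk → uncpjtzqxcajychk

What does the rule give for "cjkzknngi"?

uncjkzknngi

Each output is the input with this applied: prepend "un".
Applying that to "cjkzknngi" gives "uncjkzknngi".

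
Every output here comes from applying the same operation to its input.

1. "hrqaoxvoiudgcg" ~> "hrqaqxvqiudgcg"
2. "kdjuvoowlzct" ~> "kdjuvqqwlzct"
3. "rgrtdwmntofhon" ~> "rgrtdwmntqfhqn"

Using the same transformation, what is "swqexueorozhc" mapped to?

In each case the input is transformed by: replace every "o" with "q".
On "swqexueorozhc" that produces "swqexueqrqzhc".

swqexueqrqzhc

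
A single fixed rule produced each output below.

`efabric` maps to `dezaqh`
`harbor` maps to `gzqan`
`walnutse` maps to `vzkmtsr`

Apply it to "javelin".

izudkh

Rule — delete the last character, then shift every letter 1 place backward in the alphabet (wrapping around).
Applying both steps to "javelin": "javeli", then "izudkh".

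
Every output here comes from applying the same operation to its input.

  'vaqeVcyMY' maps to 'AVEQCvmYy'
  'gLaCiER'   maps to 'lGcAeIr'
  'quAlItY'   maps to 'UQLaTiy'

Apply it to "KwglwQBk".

WkLGqWKb

Rule — swap each adjacent pair of characters (1↔2, 3↔4, ...), then flip the case of every letter.
Doing the same to "KwglwQBk": "WkLGqWKb".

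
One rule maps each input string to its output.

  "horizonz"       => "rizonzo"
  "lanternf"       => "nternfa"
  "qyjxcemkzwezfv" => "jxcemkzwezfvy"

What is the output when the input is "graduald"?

In each case the input is transformed by: delete the first character, then move the first character to the end.
Working it through for "graduald": intermediate "raduald", final "adualdr".

adualdr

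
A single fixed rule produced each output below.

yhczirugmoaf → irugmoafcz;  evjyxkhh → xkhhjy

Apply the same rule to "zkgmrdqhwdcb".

rdqhwdcbgm

The rule is to delete the first 2 characters, then move the first 2 characters to the end (rotate left by 2).
Starting from "zkgmrdqhwdcb": after the first operation, "gmrdqhwdcb"; after the second, "rdqhwdcbgm".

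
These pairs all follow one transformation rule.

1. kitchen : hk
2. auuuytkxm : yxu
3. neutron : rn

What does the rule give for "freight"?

Rule — move the first 2 characters to the end (rotate left by 2), then keep one character in every 3, starting at position 3 (positions 3rd, 6th, 9th, ...).
"freight" → "eightfr" → "gf".

gf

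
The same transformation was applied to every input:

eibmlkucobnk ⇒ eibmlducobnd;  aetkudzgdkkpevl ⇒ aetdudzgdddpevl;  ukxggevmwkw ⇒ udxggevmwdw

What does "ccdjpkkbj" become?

ccdjpddbj

The pattern: replace every "k" with "d".
"ccdjpkkbj" → "ccdjpddbj".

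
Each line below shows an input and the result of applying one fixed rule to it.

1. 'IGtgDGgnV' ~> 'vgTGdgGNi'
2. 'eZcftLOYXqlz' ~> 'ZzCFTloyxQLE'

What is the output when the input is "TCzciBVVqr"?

Rule — flip the case of every letter, then swap the first and last characters.
For "TCzciBVVqr", step one produces "tcZCIbvvQR"; step two turns that into "RcZCIbvvQt".

RcZCIbvvQt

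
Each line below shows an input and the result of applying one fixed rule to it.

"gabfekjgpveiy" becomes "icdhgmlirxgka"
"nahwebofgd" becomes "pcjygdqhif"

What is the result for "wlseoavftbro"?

The rule is to shift every letter 2 places forward in the alphabet (wrapping around).
So "wlseoavftbro" becomes "ynugqcxhvdtq".

ynugqcxhvdtq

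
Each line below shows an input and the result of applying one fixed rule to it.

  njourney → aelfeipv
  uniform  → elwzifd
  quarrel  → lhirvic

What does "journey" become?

The rule is to swap each adjacent pair of characters (1↔2, 3↔4, ...), then shift every letter 9 places backward in the alphabet (wrapping around).
"journey" → "ojrueny" → "failvep".

failvep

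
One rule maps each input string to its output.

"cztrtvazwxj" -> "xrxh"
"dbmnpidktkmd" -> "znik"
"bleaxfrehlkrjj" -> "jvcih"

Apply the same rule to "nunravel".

syj

What's happening: shift every letter 2 places backward in the alphabet (wrapping around), then keep one character in every 3, starting at position 2 (positions 2nd, 5th, 8th, ...).
Applying both steps to "nunravel": "lslpytcj", then "syj".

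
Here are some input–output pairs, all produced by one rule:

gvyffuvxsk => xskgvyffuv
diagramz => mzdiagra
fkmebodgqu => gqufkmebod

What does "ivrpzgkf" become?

kfivrpzg

What's happening: swap the front and back halves of the string, then move the first 2 characters to the end (rotate left by 2).
Applying both steps to "ivrpzgkf": "zgkfivrp", then "kfivrpzg".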